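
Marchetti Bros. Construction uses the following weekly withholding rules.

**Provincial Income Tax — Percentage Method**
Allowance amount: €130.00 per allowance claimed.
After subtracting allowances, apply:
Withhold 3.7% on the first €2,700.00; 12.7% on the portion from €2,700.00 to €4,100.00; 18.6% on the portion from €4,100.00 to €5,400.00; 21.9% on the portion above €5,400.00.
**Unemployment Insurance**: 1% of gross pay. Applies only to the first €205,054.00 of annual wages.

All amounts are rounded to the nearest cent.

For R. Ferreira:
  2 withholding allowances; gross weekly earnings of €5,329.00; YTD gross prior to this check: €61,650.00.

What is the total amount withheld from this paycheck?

€511.22

Provincial Income Tax: taxable = €5,329.00 − 2×€130.00 = €5,069.00
  €277.70 + 18.6% × (€5,069.00 − €4,100.00) = €277.70 + 18.6% × €969.00 = €457.93
Unemployment Insurance: 1% × €5,329.00 = €53.29
Total: €457.93 + €53.29 = €511.22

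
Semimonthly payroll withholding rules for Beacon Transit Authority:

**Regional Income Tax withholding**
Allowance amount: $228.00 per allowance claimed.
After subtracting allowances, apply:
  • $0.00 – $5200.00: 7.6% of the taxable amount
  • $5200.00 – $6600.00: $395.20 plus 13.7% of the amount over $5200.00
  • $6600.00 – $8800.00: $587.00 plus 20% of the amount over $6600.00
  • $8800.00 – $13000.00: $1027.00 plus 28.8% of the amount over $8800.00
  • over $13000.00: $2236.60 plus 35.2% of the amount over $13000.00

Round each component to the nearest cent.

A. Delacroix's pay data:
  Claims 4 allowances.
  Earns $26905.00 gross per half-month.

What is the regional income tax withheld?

$6810.14

Regional Income Tax: taxable = $26905.00 − 4×$228.00 = $25993.00
  $2236.60 + 35.2% × ($25993.00 − $13000.00) = $2236.60 + 35.2% × $12993.00 = $6810.14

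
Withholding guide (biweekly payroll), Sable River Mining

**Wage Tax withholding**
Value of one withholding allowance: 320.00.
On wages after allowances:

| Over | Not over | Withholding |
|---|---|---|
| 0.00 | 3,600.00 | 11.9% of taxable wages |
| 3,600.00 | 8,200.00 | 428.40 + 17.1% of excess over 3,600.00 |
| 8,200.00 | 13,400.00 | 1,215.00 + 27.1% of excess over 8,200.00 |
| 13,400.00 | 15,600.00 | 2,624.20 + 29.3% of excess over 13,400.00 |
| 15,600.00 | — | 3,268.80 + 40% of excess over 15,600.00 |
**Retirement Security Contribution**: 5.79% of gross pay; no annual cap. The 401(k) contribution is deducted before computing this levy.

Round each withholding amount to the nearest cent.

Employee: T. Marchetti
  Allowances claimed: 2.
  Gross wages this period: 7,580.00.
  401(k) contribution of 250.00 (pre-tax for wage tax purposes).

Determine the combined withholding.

Wage Tax: taxable = 7,580.00 − 250.00 − 2×320.00 = 6,690.00
  428.40 + 17.1% × (6,690.00 − 3,600.00) = 428.40 + 17.1% × 3,090.00 = 956.79
Retirement Security Contribution: 5.79% × 7,330.00 = 424.41
Total: 956.79 + 424.41 = 1,381.20

1,381.20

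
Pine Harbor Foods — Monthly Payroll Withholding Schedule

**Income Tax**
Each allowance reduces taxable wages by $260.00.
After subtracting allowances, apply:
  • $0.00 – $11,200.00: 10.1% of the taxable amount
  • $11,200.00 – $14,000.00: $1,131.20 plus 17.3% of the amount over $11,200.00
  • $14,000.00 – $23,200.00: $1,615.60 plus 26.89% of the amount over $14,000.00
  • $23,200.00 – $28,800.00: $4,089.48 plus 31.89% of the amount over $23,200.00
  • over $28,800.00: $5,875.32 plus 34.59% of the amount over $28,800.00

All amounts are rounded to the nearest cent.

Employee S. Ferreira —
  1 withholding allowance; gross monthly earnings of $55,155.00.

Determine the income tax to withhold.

Income Tax: taxable = $55,155.00 − 1×$260.00 = $54,895.00
  $5,875.32 + 34.59% × ($54,895.00 − $28,800.00) = $5,875.32 + 34.59% × $26,095.00 = $14,901.58

$14,901.58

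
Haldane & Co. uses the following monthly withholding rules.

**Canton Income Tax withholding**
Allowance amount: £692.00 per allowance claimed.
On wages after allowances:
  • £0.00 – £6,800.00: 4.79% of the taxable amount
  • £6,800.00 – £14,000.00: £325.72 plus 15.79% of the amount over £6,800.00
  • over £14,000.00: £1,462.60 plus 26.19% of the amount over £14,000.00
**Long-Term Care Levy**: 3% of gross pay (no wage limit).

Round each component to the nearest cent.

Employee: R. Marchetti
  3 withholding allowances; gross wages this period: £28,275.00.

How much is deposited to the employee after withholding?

£22,769.23

Canton Income Tax: taxable = £28,275.00 − 3×£692.00 = £26,199.00
  £1,462.60 + 26.19% × (£26,199.00 − £14,000.00) = £1,462.60 + 26.19% × £12,199.00 = £4,657.52
Long-Term Care Levy: 3% × £28,275.00 = £848.25
Total withheld: £4,657.52 + £848.25 = £5,505.77
Net pay: £28,275.00 − £5,505.77 = £22,769.23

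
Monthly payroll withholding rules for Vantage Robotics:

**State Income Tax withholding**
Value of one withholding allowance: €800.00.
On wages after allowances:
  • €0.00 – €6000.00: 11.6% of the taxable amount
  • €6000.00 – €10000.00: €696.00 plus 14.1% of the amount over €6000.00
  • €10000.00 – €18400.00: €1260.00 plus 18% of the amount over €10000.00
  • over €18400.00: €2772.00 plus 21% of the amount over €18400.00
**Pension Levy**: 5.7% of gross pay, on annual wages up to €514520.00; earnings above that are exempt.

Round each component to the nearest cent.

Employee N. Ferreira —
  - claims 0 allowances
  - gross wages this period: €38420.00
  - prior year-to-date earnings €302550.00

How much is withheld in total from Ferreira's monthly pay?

State Income Tax: taxable = €38420.00
  €2772.00 + 21% × (€38420.00 − €18400.00) = €2772.00 + 21% × €20020.00 = €6976.20
Pension Levy: 5.7% × €38420.00 = €2189.94
Total: €6976.20 + €2189.94 = €9166.14

€9166.14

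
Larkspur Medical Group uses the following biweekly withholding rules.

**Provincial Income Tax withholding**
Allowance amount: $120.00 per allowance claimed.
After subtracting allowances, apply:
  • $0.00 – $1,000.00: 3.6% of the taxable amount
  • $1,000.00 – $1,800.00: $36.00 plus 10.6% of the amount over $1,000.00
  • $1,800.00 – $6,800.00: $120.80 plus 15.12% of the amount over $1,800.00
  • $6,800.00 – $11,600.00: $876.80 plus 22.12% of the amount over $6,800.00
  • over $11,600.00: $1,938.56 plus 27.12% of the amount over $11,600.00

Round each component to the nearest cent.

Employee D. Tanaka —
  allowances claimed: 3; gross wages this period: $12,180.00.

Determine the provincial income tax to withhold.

Provincial Income Tax: taxable = $12,180.00 − 3×$120.00 = $11,820.00
  $1,938.56 + 27.12% × ($11,820.00 − $11,600.00) = $1,938.56 + 27.12% × $220.00 = $1,998.22

$1,998.22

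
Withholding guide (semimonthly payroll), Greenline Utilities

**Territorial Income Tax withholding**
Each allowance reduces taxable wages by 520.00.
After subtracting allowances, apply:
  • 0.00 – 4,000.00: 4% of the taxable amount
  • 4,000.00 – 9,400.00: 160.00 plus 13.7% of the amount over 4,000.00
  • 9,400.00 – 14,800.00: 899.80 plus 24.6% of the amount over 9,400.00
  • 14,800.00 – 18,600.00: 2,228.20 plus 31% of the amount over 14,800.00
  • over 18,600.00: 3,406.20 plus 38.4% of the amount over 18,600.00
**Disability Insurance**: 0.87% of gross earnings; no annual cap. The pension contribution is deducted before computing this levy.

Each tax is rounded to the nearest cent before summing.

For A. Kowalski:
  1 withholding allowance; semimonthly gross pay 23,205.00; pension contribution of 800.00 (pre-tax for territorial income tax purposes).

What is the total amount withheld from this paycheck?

4,862.56

Territorial Income Tax: taxable = 23,205.00 − 800.00 − 1×520.00 = 21,885.00
  3,406.20 + 38.4% × (21,885.00 − 18,600.00) = 3,406.20 + 38.4% × 3,285.00 = 4,667.64
Disability Insurance: 0.87% × 22,405.00 = 194.92
Total: 4,667.64 + 194.92 = 4,862.56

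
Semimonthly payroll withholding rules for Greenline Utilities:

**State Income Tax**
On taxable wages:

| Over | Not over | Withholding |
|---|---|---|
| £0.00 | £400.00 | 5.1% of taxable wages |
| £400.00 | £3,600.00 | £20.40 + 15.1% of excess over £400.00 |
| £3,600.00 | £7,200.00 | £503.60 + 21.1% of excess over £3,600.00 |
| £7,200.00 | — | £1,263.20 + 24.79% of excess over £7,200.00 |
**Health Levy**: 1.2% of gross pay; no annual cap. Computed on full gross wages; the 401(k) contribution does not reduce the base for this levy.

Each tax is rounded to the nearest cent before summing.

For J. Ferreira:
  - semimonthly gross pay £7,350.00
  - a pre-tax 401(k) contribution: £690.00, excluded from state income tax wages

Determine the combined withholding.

State Income Tax: taxable = £7,350.00 − £690.00 = £6,660.00
  £503.60 + 21.1% × (£6,660.00 − £3,600.00) = £503.60 + 21.1% × £3,060.00 = £1,149.26
Health Levy: 1.2% × £7,350.00 = £88.20
Total: £1,149.26 + £88.20 = £1,237.46

£1,237.46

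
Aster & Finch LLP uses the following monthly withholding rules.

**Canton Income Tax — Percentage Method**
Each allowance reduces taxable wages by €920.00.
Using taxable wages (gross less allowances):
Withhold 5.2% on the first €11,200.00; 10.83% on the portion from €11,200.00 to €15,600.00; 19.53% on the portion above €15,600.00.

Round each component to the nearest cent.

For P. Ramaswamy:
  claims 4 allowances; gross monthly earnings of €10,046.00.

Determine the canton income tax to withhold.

€331.03

Canton Income Tax: taxable = €10,046.00 − 4×€920.00 = €6,366.00
  5.2% × €6,366.00 = €331.03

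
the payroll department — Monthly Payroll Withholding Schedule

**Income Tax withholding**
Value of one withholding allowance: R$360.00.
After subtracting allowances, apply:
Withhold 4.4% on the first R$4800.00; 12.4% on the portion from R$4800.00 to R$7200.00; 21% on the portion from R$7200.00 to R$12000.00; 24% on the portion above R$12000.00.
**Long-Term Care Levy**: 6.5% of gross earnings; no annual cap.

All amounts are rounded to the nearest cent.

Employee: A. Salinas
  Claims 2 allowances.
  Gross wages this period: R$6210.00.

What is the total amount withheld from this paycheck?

R$700.41

Income Tax: taxable = R$6210.00 − 2×R$360.00 = R$5490.00
  R$211.20 + 12.4% × (R$5490.00 − R$4800.00) = R$211.20 + 12.4% × R$690.00 = R$296.76
Long-Term Care Levy: 6.5% × R$6210.00 = R$403.65
Total: R$296.76 + R$403.65 = R$700.41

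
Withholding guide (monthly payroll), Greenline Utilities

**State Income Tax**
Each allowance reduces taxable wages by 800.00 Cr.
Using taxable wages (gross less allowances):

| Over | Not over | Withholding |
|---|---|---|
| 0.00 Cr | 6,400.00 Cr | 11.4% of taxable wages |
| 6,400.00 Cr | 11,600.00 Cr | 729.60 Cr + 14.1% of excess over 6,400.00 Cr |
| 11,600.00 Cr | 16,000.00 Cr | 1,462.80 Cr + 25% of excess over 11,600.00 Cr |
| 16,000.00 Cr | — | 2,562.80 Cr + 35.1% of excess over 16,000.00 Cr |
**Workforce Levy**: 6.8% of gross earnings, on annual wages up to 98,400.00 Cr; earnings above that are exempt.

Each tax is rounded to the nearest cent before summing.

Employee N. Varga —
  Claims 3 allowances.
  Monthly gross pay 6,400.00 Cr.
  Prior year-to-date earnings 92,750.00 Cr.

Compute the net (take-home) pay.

State Income Tax: taxable = 6,400.00 Cr − 3×800.00 Cr = 4,000.00 Cr
  11.4% × 4,000.00 Cr = 456.00 Cr
Workforce Levy: cap 98,400.00 Cr − YTD 92,750.00 Cr = 5,650.00 Cr subject; 6.8% × 5,650.00 Cr = 384.20 Cr
Total withheld: 456.00 Cr + 384.20 Cr = 840.20 Cr
Net pay: 6,400.00 Cr − 840.20 Cr = 5,559.80 Cr

5,559.80 Cr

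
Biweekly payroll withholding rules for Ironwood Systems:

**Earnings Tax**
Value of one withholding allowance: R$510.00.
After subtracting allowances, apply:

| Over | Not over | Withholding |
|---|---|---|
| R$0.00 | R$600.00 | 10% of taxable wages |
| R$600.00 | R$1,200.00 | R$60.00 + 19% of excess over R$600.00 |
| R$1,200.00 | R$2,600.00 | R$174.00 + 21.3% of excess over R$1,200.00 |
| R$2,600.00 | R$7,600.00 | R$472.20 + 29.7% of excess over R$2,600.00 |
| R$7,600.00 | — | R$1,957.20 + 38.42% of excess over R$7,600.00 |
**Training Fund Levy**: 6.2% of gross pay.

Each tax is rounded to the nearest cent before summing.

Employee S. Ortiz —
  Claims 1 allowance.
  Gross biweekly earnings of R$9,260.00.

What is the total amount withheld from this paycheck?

R$2,973.15

Earnings Tax: taxable = R$9,260.00 − 1×R$510.00 = R$8,750.00
  R$1,957.20 + 38.42% × (R$8,750.00 − R$7,600.00) = R$1,957.20 + 38.42% × R$1,150.00 = R$2,399.03
Training Fund Levy: 6.2% × R$9,260.00 = R$574.12
Total: R$2,399.03 + R$574.12 = R$2,973.15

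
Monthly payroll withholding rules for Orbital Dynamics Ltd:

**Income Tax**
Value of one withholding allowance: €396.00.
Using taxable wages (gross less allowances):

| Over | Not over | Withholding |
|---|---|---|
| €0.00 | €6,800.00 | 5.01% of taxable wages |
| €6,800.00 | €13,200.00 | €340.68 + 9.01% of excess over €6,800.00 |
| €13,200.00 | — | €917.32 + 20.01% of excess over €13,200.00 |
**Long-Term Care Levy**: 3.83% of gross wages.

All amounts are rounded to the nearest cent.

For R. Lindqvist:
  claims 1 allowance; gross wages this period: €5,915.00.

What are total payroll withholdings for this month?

€503.04

Income Tax: taxable = €5,915.00 − 1×€396.00 = €5,519.00
  5.01% × €5,519.00 = €276.50
Long-Term Care Levy: 3.83% × €5,915.00 = €226.54
Total: €276.50 + €226.54 = €503.04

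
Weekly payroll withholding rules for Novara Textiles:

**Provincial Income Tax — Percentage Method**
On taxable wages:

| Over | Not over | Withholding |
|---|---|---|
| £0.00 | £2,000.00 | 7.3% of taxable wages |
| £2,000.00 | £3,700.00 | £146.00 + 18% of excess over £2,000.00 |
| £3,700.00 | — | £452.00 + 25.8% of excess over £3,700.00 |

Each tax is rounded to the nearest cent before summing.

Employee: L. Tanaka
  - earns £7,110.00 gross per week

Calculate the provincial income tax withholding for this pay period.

£1,331.78

Provincial Income Tax: taxable = £7,110.00
  £452.00 + 25.8% × (£7,110.00 − £3,700.00) = £452.00 + 25.8% × £3,410.00 = £1,331.78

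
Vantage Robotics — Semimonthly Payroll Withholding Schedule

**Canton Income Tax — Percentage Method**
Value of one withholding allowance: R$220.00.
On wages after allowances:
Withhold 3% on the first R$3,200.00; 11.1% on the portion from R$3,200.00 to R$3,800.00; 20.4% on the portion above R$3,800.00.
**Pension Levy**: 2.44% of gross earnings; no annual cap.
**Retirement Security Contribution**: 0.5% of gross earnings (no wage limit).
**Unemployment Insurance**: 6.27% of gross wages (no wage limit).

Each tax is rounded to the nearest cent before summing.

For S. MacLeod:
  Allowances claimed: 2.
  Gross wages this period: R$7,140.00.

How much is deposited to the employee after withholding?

Canton Income Tax: taxable = R$7,140.00 − 2×R$220.00 = R$6,700.00
  R$162.60 + 20.4% × (R$6,700.00 − R$3,800.00) = R$162.60 + 20.4% × R$2,900.00 = R$754.20
Pension Levy: 2.44% × R$7,140.00 = R$174.22
Retirement Security Contribution: 0.5% × R$7,140.00 = R$35.70
Unemployment Insurance: 6.27% × R$7,140.00 = R$447.68
Total withheld: R$754.20 + R$174.22 + R$35.70 + R$447.68 = R$1,411.80
Net pay: R$7,140.00 − R$1,411.80 = R$5,728.20

R$5,728.20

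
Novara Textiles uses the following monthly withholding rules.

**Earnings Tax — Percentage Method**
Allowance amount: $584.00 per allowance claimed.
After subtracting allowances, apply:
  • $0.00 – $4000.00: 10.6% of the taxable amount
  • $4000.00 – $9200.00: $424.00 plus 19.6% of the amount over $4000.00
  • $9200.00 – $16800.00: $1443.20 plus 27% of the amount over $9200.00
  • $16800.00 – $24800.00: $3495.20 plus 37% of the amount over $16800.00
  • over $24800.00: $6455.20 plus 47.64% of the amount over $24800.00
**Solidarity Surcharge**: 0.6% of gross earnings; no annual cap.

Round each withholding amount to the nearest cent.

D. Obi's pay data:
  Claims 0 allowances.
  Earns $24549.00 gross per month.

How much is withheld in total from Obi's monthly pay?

Earnings Tax: taxable = $24549.00
  $3495.20 + 37% × ($24549.00 − $16800.00) = $3495.20 + 37% × $7749.00 = $6362.33
Solidarity Surcharge: 0.6% × $24549.00 = $147.29
Total: $6362.33 + $147.29 = $6509.62

$6509.62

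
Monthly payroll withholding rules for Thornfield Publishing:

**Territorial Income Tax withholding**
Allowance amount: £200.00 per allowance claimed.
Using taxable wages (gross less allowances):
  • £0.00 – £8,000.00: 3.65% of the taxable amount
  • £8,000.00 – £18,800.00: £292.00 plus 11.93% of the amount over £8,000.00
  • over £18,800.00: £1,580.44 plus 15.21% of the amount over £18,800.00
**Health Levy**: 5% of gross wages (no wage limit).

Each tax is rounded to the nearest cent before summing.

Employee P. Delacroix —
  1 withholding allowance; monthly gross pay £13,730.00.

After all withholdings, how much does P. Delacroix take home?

Territorial Income Tax: taxable = £13,730.00 − 1×£200.00 = £13,530.00
  £292.00 + 11.93% × (£13,530.00 − £8,000.00) = £292.00 + 11.93% × £5,530.00 = £951.73
Health Levy: 5% × £13,730.00 = £686.50
Total withheld: £951.73 + £686.50 = £1,638.23
Net pay: £13,730.00 − £1,638.23 = £12,091.77

£12,091.77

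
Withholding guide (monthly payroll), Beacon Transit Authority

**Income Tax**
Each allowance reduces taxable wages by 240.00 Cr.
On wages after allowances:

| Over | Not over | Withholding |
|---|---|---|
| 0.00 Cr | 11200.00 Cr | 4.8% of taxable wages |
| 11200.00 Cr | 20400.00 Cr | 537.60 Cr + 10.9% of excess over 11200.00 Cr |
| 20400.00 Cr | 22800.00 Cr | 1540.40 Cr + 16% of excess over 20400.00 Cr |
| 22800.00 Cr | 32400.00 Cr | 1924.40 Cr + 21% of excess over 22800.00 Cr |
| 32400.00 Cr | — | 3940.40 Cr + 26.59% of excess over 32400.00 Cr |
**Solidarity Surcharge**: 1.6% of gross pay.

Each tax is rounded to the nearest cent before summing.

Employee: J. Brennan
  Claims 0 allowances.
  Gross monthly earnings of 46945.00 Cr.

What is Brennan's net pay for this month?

38385.96 Cr

Income Tax: taxable = 46945.00 Cr
  3940.40 Cr + 26.59% × (46945.00 Cr − 32400.00 Cr) = 3940.40 Cr + 26.59% × 14545.00 Cr = 7807.92 Cr
Solidarity Surcharge: 1.6% × 46945.00 Cr = 751.12 Cr
Total withheld: 7807.92 Cr + 751.12 Cr = 8559.04 Cr
Net pay: 46945.00 Cr − 8559.04 Cr = 38385.96 Cr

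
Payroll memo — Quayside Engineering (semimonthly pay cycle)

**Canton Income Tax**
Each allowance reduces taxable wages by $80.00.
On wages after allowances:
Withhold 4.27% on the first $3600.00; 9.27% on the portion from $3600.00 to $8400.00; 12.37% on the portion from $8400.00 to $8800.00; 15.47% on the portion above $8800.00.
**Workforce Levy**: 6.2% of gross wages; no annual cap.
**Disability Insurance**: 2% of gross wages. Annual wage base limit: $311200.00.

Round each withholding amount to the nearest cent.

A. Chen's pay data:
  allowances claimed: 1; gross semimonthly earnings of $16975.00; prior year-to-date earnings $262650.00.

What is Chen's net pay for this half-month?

$13682.59

Canton Income Tax: taxable = $16975.00 − 1×$80.00 = $16895.00
  $648.16 + 15.47% × ($16895.00 − $8800.00) = $648.16 + 15.47% × $8095.00 = $1900.46
Workforce Levy: 6.2% × $16975.00 = $1052.45
Disability Insurance: 2% × $16975.00 = $339.50
Total withheld: $1900.46 + $1052.45 + $339.50 = $3292.41
Net pay: $16975.00 − $3292.41 = $13682.59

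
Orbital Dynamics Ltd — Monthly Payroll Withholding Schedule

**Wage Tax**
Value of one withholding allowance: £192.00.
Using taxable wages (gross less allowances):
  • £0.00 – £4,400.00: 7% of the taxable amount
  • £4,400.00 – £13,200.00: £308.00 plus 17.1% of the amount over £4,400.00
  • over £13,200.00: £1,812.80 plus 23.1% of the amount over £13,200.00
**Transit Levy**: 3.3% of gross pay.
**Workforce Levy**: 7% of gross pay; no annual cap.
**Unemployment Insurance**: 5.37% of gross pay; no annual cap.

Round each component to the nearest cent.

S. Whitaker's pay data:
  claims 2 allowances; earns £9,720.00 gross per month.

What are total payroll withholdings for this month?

£2,675.18

Wage Tax: taxable = £9,720.00 − 2×£192.00 = £9,336.00
  £308.00 + 17.1% × (£9,336.00 − £4,400.00) = £308.00 + 17.1% × £4,936.00 = £1,152.06
Transit Levy: 3.3% × £9,720.00 = £320.76
Workforce Levy: 7% × £9,720.00 = £680.40
Unemployment Insurance: 5.37% × £9,720.00 = £521.96
Total: £1,152.06 + £320.76 + £680.40 + £521.96 = £2,675.18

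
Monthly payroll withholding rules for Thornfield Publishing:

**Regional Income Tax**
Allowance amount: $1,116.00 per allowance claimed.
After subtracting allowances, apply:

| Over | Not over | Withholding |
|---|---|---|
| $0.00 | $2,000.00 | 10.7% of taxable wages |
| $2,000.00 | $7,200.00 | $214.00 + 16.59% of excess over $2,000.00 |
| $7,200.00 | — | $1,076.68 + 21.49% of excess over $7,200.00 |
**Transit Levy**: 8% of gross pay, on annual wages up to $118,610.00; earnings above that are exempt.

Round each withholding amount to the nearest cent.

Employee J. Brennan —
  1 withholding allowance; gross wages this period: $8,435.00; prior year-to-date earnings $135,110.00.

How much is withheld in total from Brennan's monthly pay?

$1,102.25

Regional Income Tax: taxable = $8,435.00 − 1×$1,116.00 = $7,319.00
  $1,076.68 + 21.49% × ($7,319.00 − $7,200.00) = $1,076.68 + 21.49% × $119.00 = $1,102.25
Transit Levy: YTD $135,110.00 ≥ cap $118,610.00 → $0.00
Total: $1,102.25 + $0.00 = $1,102.25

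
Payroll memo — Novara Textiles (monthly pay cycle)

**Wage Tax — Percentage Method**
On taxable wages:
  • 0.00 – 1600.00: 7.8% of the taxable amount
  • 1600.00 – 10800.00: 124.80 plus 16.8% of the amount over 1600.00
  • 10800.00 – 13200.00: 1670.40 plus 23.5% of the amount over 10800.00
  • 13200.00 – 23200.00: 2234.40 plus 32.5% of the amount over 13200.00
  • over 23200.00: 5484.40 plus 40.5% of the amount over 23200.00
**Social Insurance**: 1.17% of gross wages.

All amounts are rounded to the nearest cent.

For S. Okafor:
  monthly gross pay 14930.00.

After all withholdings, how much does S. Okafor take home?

11958.67

Wage Tax: taxable = 14930.00
  2234.40 + 32.5% × (14930.00 − 13200.00) = 2234.40 + 32.5% × 1730.00 = 2796.65
Social Insurance: 1.17% × 14930.00 = 174.68
Total withheld: 2796.65 + 174.68 = 2971.33
Net pay: 14930.00 − 2971.33 = 11958.67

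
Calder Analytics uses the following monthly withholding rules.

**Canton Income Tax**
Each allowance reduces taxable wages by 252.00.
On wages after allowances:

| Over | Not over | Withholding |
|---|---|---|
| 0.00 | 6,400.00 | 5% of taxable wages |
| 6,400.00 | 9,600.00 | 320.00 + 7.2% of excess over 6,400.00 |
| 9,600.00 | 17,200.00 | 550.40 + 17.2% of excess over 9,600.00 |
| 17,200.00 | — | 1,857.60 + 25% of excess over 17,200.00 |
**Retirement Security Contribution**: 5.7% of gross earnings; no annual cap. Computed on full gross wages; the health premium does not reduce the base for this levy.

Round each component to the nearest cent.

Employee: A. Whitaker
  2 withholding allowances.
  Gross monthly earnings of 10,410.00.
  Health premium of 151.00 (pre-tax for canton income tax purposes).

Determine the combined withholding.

Canton Income Tax: taxable = 10,410.00 − 151.00 − 2×252.00 = 9,755.00
  550.40 + 17.2% × (9,755.00 − 9,600.00) = 550.40 + 17.2% × 155.00 = 577.06
Retirement Security Contribution: 5.7% × 10,410.00 = 593.37
Total: 577.06 + 593.37 = 1,170.43

1,170.43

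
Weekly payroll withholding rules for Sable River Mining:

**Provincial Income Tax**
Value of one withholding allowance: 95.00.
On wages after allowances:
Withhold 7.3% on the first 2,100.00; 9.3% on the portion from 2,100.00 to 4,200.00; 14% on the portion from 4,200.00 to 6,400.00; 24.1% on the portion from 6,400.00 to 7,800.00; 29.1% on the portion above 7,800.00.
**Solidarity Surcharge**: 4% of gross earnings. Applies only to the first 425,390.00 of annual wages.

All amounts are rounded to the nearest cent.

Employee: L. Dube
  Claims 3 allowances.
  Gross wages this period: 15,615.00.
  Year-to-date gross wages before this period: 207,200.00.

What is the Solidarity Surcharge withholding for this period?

Solidarity Surcharge: 4% × 15,615.00 = 624.60

624.60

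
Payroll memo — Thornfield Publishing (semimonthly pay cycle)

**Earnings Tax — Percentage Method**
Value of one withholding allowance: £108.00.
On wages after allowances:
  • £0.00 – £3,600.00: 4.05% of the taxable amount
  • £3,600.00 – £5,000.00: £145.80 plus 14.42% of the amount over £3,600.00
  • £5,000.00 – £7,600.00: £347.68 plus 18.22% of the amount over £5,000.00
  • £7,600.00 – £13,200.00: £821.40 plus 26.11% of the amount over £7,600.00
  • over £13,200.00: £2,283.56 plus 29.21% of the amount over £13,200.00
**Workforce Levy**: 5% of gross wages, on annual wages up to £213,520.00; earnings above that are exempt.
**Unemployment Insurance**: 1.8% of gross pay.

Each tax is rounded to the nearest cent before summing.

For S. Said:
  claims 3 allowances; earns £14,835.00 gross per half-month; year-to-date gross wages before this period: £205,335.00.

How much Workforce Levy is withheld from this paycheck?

£409.25

Workforce Levy: cap £213,520.00 − YTD £205,335.00 = £8,185.00 subject; 5% × £8,185.00 = £409.25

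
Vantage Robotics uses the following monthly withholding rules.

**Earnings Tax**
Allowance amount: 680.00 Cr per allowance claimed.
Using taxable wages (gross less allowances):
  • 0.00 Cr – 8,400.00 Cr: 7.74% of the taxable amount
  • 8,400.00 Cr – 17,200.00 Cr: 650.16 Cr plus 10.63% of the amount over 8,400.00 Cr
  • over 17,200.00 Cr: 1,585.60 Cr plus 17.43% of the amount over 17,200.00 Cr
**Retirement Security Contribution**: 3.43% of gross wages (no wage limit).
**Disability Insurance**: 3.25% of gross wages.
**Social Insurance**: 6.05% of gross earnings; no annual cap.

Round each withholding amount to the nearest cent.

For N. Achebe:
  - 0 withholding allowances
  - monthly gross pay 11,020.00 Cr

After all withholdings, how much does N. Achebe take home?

Earnings Tax: taxable = 11,020.00 Cr
  650.16 Cr + 10.63% × (11,020.00 Cr − 8,400.00 Cr) = 650.16 Cr + 10.63% × 2,620.00 Cr = 928.67 Cr
Retirement Security Contribution: 3.43% × 11,020.00 Cr = 377.99 Cr
Disability Insurance: 3.25% × 11,020.00 Cr = 358.15 Cr
Social Insurance: 6.05% × 11,020.00 Cr = 666.71 Cr
Total withheld: 928.67 Cr + 377.99 Cr + 358.15 Cr + 666.71 Cr = 2,331.52 Cr
Net pay: 11,020.00 Cr − 2,331.52 Cr = 8,688.48 Cr

8,688.48 Cr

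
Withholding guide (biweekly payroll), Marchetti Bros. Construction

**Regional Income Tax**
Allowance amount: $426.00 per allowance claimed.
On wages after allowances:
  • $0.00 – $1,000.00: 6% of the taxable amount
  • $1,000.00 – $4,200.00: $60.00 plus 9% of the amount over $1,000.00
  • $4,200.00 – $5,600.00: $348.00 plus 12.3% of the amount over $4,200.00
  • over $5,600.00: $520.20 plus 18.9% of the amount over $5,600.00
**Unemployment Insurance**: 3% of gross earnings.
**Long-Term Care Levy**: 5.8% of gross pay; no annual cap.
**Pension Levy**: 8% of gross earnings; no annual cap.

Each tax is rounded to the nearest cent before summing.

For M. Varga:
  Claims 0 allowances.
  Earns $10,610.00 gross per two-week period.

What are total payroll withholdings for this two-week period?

Regional Income Tax: taxable = $10,610.00
  $520.20 + 18.9% × ($10,610.00 − $5,600.00) = $520.20 + 18.9% × $5,010.00 = $1,467.09
Unemployment Insurance: 3% × $10,610.00 = $318.30
Long-Term Care Levy: 5.8% × $10,610.00 = $615.38
Pension Levy: 8% × $10,610.00 = $848.80
Total: $1,467.09 + $318.30 + $615.38 + $848.80 = $3,249.57

$3,249.57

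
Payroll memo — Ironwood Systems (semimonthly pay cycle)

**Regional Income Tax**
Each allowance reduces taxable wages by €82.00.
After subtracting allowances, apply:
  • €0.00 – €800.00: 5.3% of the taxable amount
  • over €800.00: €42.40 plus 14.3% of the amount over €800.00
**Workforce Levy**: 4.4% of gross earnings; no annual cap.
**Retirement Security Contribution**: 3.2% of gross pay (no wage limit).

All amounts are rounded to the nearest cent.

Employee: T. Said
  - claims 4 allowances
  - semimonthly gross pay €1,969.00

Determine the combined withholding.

€312.31

Regional Income Tax: taxable = €1,969.00 − 4×€82.00 = €1,641.00
  €42.40 + 14.3% × (€1,641.00 − €800.00) = €42.40 + 14.3% × €841.00 = €162.66
Workforce Levy: 4.4% × €1,969.00 = €86.64
Retirement Security Contribution: 3.2% × €1,969.00 = €63.01
Total: €162.66 + €86.64 + €63.01 = €312.31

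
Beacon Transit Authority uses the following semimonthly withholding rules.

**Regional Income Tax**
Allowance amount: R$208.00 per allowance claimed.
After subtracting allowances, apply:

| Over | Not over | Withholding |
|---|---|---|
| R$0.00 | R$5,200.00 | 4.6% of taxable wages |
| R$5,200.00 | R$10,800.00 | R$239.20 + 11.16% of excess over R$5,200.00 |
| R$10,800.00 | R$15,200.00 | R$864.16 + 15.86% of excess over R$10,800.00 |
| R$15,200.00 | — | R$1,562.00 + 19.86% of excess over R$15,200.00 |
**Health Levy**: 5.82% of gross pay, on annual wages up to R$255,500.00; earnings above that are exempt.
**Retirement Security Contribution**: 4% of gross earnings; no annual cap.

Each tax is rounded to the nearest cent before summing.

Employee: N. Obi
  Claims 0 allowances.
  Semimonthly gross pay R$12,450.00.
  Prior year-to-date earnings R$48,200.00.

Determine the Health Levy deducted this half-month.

R$724.59

Health Levy: 5.82% × R$12,450.00 = R$724.59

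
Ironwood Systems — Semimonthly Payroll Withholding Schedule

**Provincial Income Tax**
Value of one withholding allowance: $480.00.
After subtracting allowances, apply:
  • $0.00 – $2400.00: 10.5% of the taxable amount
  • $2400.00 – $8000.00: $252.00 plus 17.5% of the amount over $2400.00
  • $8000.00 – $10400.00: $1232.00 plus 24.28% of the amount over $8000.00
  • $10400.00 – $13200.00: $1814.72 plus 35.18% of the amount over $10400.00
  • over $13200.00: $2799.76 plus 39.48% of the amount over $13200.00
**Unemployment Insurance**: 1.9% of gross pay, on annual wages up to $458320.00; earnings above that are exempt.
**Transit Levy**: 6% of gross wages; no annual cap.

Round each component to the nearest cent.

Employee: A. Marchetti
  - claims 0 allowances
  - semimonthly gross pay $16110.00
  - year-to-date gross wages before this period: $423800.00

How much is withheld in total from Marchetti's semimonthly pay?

Provincial Income Tax: taxable = $16110.00
  $2799.76 + 39.48% × ($16110.00 − $13200.00) = $2799.76 + 39.48% × $2910.00 = $3948.63
Unemployment Insurance: 1.9% × $16110.00 = $306.09
Transit Levy: 6% × $16110.00 = $966.60
Total: $3948.63 + $306.09 + $966.60 = $5221.32

$5221.32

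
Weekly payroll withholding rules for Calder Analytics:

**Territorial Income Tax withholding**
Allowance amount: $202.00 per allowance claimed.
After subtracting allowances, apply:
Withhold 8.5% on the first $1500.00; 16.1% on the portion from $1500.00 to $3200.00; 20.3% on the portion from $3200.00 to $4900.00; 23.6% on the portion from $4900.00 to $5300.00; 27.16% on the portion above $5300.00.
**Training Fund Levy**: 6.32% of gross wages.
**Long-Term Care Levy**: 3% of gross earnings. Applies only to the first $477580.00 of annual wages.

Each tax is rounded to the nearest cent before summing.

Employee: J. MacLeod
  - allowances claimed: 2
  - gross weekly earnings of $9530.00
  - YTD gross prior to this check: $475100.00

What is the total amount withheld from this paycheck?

Territorial Income Tax: taxable = $9530.00 − 2×$202.00 = $9126.00
  $840.70 + 27.16% × ($9126.00 − $5300.00) = $840.70 + 27.16% × $3826.00 = $1879.84
Training Fund Levy: 6.32% × $9530.00 = $602.30
Long-Term Care Levy: cap $477580.00 − YTD $475100.00 = $2480.00 subject; 3% × $2480.00 = $74.40
Total: $1879.84 + $602.30 + $74.40 = $2556.54

$2556.54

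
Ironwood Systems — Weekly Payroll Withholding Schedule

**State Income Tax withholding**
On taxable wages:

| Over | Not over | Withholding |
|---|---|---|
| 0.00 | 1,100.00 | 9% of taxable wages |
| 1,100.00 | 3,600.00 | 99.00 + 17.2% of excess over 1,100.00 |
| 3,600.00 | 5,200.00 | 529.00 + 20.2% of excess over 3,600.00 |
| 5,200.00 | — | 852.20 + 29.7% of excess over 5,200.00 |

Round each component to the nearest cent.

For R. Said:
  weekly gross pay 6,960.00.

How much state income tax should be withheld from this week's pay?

1,374.92

State Income Tax: taxable = 6,960.00
  852.20 + 29.7% × (6,960.00 − 5,200.00) = 852.20 + 29.7% × 1,760.00 = 1,374.92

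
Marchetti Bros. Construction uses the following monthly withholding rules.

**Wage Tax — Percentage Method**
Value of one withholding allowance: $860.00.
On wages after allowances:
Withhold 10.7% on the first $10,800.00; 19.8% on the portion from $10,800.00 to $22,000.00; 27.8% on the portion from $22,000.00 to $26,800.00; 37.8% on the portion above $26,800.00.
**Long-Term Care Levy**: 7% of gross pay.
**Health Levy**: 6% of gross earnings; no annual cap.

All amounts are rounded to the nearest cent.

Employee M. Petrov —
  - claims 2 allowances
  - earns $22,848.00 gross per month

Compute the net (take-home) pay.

$16,677.22

Wage Tax: taxable = $22,848.00 − 2×$860.00 = $21,128.00
  $1,155.60 + 19.8% × ($21,128.00 − $10,800.00) = $1,155.60 + 19.8% × $10,328.00 = $3,200.54
Long-Term Care Levy: 7% × $22,848.00 = $1,599.36
Health Levy: 6% × $22,848.00 = $1,370.88
Total withheld: $3,200.54 + $1,599.36 + $1,370.88 = $6,170.78
Net pay: $22,848.00 − $6,170.78 = $16,677.22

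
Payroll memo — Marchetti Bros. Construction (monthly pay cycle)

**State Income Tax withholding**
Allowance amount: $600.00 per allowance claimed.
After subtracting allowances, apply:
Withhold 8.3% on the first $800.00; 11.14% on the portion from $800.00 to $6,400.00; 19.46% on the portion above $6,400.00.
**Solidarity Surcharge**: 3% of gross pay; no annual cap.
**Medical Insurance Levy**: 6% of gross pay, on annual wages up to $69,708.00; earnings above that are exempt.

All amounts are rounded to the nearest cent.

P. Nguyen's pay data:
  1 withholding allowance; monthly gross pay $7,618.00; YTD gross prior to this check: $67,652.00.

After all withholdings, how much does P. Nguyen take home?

State Income Tax: taxable = $7,618.00 − 1×$600.00 = $7,018.00
  $690.24 + 19.46% × ($7,018.00 − $6,400.00) = $690.24 + 19.46% × $618.00 = $810.50
Solidarity Surcharge: 3% × $7,618.00 = $228.54
Medical Insurance Levy: cap $69,708.00 − YTD $67,652.00 = $2,056.00 subject; 6% × $2,056.00 = $123.36
Total withheld: $810.50 + $228.54 + $123.36 = $1,162.40
Net pay: $7,618.00 − $1,162.40 = $6,455.60

$6,455.60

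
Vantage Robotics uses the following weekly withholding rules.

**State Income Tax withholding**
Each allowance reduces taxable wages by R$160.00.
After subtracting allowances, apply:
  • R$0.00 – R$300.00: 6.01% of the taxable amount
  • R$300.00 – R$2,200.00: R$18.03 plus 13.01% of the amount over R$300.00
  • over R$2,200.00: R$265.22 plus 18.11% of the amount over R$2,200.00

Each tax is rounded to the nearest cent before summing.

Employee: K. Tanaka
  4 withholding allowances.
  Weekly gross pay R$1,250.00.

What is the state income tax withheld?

State Income Tax: taxable = R$1,250.00 − 4×R$160.00 = R$610.00
  R$18.03 + 13.01% × (R$610.00 − R$300.00) = R$18.03 + 13.01% × R$310.00 = R$58.36

R$58.36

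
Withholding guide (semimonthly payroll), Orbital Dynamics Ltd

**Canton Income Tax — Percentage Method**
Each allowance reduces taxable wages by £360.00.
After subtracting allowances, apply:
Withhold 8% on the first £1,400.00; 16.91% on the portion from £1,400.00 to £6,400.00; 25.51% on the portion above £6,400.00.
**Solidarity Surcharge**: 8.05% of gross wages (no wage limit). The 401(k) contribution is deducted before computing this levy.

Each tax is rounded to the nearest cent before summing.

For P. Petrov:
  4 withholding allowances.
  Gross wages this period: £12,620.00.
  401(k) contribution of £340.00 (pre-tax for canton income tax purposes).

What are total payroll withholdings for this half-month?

£3,078.68

Canton Income Tax: taxable = £12,620.00 − £340.00 − 4×£360.00 = £10,840.00
  £957.50 + 25.51% × (£10,840.00 − £6,400.00) = £957.50 + 25.51% × £4,440.00 = £2,090.14
Solidarity Surcharge: 8.05% × £12,280.00 = £988.54
Total: £2,090.14 + £988.54 = £3,078.68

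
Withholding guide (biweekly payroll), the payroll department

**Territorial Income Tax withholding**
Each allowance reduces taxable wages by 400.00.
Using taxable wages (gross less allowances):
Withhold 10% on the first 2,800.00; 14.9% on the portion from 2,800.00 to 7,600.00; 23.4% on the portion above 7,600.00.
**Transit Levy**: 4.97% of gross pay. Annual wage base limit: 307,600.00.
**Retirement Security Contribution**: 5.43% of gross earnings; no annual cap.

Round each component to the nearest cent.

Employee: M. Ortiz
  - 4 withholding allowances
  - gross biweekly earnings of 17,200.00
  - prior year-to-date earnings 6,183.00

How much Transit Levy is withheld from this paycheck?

Transit Levy: 4.97% × 17,200.00 = 854.84

854.84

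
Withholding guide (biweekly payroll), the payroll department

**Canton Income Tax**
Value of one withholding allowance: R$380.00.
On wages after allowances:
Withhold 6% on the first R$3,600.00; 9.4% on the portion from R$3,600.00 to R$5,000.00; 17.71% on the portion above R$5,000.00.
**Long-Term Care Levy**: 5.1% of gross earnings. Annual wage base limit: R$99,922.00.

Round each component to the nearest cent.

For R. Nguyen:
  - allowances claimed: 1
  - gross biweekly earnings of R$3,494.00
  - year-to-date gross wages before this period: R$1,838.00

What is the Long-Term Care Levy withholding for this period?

R$178.19

Long-Term Care Levy: 5.1% × R$3,494.00 = R$178.19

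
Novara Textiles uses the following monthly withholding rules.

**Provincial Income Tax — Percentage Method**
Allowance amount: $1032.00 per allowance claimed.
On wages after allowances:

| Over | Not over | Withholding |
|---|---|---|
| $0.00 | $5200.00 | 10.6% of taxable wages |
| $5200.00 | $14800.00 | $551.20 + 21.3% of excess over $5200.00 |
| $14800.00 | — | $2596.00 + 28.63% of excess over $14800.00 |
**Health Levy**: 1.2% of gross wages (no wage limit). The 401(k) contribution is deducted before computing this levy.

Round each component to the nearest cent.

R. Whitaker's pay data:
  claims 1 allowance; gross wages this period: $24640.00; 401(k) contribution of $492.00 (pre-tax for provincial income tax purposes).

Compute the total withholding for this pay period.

Provincial Income Tax: taxable = $24640.00 − $492.00 − 1×$1032.00 = $23116.00
  $2596.00 + 28.63% × ($23116.00 − $14800.00) = $2596.00 + 28.63% × $8316.00 = $4976.87
Health Levy: 1.2% × $24148.00 = $289.78
Total: $4976.87 + $289.78 = $5266.65

$5266.65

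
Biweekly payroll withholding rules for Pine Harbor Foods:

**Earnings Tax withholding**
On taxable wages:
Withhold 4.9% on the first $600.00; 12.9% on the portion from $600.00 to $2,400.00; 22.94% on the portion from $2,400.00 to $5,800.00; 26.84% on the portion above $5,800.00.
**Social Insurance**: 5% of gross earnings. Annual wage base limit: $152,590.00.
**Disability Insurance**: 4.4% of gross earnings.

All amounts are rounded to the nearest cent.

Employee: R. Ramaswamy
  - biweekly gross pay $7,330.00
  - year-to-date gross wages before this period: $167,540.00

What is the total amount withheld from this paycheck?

$1,774.73

Earnings Tax: taxable = $7,330.00
  $1,041.56 + 26.84% × ($7,330.00 − $5,800.00) = $1,041.56 + 26.84% × $1,530.00 = $1,452.21
Social Insurance: YTD $167,540.00 ≥ cap $152,590.00 → $0.00
Disability Insurance: 4.4% × $7,330.00 = $322.52
Total: $1,452.21 + $0.00 + $322.52 = $1,774.73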